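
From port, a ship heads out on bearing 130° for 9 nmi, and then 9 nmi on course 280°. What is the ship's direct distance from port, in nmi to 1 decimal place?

Leg 1 (130°, 9 nmi): east 9 sin 130° = 6.89, north 9 cos 130° = -5.79
Leg 2 (280°, 9 nmi): east 9 sin 280° = -8.86, north 9 cos 280° = 1.56
Net: -1.97 east, -4.22 north. Distance = √((-1.97)² + (-4.22)²) = 4.659 nmi.

4.7 nmi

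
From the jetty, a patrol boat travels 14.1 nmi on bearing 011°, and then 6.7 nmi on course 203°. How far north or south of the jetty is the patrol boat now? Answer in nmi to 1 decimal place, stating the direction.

Leg 1 (011°, 14.1 nmi): east 14.1 sin 11° = 2.69, north 14.1 cos 11° = 13.84
Leg 2 (203°, 6.7 nmi): east 6.7 sin 203° = -2.62, north 6.7 cos 203° = -6.17
Net north component: 7.67 nmi.

7.7 nmi north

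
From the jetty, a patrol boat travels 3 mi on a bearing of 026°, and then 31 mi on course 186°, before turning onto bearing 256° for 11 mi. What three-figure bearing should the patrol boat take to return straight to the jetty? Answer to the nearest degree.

Leg 1 (026°, 3 mi): east 3 sin 26° = 1.32, north 3 cos 26° = 2.70
Leg 2 (186°, 31 mi): east 31 sin 186° = -3.24, north 31 cos 186° = -30.83
Leg 3 (256°, 11 mi): east 11 sin 256° = -10.67, north 11 cos 256° = -2.66
Net displacement: -12.60 east, -30.79 north. Direction back to start is (12.60, 30.79): bearing = atan2(12.60, 30.79) mod 360° = 22.25° ≈ 022°.

022°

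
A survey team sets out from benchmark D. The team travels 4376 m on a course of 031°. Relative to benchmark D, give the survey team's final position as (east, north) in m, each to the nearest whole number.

(2254, 3751)

Leg 1 (031°, 4376 m): east 4376 sin 31° = 2253.81, north 4376 cos 31° = 3750.96
Summing: 2253.81 m east, 3750.96 m north → (2254, 3751).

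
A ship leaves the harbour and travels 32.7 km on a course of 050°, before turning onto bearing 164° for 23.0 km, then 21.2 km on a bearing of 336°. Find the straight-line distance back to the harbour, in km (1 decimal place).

29.2 km

Leg 1 (050°, 32.7 km): east 32.7 sin 50° = 25.05, north 32.7 cos 50° = 21.02
Leg 2 (164°, 23.0 km): east 23.0 sin 164° = 6.34, north 23.0 cos 164° = -22.11
Leg 3 (336°, 21.2 km): east 21.2 sin 336° = -8.62, north 21.2 cos 336° = 19.37
Net: 22.77 east, 18.28 north. Distance = √((22.77)² + (18.28)²) = 29.195 km.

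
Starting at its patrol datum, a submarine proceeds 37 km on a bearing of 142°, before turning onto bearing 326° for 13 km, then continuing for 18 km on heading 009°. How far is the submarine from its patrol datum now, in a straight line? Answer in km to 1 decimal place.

18.3 km

Leg 1 (142°, 37 km): east 37 sin 142° = 22.78, north 37 cos 142° = -29.16
Leg 2 (326°, 13 km): east 13 sin 326° = -7.27, north 13 cos 326° = 10.78
Leg 3 (009°, 18 km): east 18 sin 9° = 2.82, north 18 cos 9° = 17.78
Net: 18.33 east, -0.60 north. Distance = √((18.33)² + (-0.60)²) = 18.336 km.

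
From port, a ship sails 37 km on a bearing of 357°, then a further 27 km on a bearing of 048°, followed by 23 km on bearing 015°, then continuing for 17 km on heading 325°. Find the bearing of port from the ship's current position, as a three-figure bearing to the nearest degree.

189°

Leg 1 (357°, 37 km): east 37 sin 357° = -1.94, north 37 cos 357° = 36.95
Leg 2 (048°, 27 km): east 27 sin 48° = 20.06, north 27 cos 48° = 18.07
Leg 3 (015°, 23 km): east 23 sin 15° = 5.95, north 23 cos 15° = 22.22
Leg 4 (325°, 17 km): east 17 sin 325° = -9.75, north 17 cos 325° = 13.93
Net displacement: 14.33 east, 91.16 north. Direction back to start is (-14.33, -91.16): bearing = atan2(-14.33, -91.16) mod 360° = 188.93° ≈ 189°.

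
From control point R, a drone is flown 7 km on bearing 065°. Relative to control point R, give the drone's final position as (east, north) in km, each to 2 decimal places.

(6.34, 2.96)

Leg 1 (065°, 7 km): east 7 sin 65° = 6.34, north 7 cos 65° = 2.96
Summing: 6.34 km east, 2.96 km north → (6.34, 2.96).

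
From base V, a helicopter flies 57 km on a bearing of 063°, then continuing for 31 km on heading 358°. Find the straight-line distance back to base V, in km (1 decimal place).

Leg 1 (063°, 57 km): east 57 sin 63° = 50.79, north 57 cos 63° = 25.88
Leg 2 (358°, 31 km): east 31 sin 358° = -1.08, north 31 cos 358° = 30.98
Net: 49.71 east, 56.86 north. Distance = √((49.71)² + (56.86)²) = 75.522 km.

75.5 km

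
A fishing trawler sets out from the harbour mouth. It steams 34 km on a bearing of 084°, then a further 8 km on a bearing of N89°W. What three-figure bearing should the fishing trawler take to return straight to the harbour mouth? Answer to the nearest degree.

262°

Leg 1 (084°, 34 km): east 34 sin 84° = 33.81, north 34 cos 84° = 3.55
Leg 2 (N89°W, 8 km): east 8 sin 271° = -8.00, north 8 cos 271° = 0.14
Net displacement: 25.81 east, 3.69 north. Direction back to start is (-25.81, -3.69): bearing = atan2(-25.81, -3.69) mod 360° = 261.86° ≈ 262°.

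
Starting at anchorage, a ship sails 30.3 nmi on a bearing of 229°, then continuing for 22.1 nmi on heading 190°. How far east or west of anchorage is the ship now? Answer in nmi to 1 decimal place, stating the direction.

26.7 nmi west

Leg 1 (229°, 30.3 nmi): east 30.3 sin 229° = -22.87, north 30.3 cos 229° = -19.88
Leg 2 (190°, 22.1 nmi): east 22.1 sin 190° = -3.84, north 22.1 cos 190° = -21.76
Net east component: -26.71 nmi.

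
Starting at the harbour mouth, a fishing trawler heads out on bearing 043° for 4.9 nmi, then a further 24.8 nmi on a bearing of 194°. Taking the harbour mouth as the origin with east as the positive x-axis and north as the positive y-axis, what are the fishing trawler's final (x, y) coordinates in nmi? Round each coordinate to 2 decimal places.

Leg 1 (043°, 4.9 nmi): east 4.9 sin 43° = 3.34, north 4.9 cos 43° = 3.58
Leg 2 (194°, 24.8 nmi): east 24.8 sin 194° = -6.00, north 24.8 cos 194° = -24.06
Summing: -2.66 nmi east, -20.48 nmi north → (-2.66, -20.48).

(-2.66, -20.48)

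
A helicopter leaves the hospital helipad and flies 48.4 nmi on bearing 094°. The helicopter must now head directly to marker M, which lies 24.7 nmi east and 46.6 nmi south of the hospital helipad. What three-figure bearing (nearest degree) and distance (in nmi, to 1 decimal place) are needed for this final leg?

209°, 49.2 nmi

Leg 1 (094°, 48.4 nmi): east 48.4 sin 94° = 48.28, north 48.4 cos 94° = -3.38
Current position: (48.28, -3.38). Target: (24.7, -46.6). Remaining: Δeast = -23.58, Δnorth = -43.22.
Bearing = atan2(-23.58, -43.22) mod 360° = 208.62°; distance = √((-23.58)² + (-43.22)²) = 49.238 nmi.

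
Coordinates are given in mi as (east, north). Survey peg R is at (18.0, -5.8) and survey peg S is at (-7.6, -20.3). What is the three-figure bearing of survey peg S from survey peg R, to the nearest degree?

240°

Δeast = -7.6 − 18.0 = -25.60; Δnorth = -20.3 − -5.8 = -14.50.
Bearing = atan2(Δeast, Δnorth) mod 360° = 240.47° ≈ 240°.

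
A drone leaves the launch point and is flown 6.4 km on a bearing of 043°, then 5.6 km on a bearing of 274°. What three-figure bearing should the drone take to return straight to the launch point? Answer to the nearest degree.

166°

Leg 1 (043°, 6.4 km): east 6.4 sin 43° = 4.36, north 6.4 cos 43° = 4.68
Leg 2 (274°, 5.6 km): east 5.6 sin 274° = -5.59, north 5.6 cos 274° = 0.39
Net displacement: -1.22 east, 5.07 north. Direction back to start is (1.22, -5.07): bearing = atan2(1.22, -5.07) mod 360° = 166.46° ≈ 166°.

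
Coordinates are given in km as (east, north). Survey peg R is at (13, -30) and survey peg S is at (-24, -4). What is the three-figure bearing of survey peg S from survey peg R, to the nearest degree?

Δeast = -24 − 13 = -37.00; Δnorth = -4 − -30 = 26.00.
Bearing = atan2(Δeast, Δnorth) mod 360° = 305.10° ≈ 305°.

305°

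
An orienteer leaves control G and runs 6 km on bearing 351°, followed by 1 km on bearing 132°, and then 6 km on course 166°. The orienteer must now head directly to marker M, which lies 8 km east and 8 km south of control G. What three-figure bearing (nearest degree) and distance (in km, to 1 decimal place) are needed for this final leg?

138°, 10.0 km

Leg 1 (351°, 6 km): east 6 sin 351° = -0.94, north 6 cos 351° = 5.93
Leg 2 (132°, 1 km): east 1 sin 132° = 0.74, north 1 cos 132° = -0.67
Leg 3 (166°, 6 km): east 6 sin 166° = 1.45, north 6 cos 166° = -5.82
Current position: (1.26, -0.56). Target: (8, -8). Remaining: Δeast = 6.74, Δnorth = -7.44.
Bearing = atan2(6.74, -7.44) mod 360° = 137.79°; distance = √((6.74)² + (-7.44)²) = 10.038 km.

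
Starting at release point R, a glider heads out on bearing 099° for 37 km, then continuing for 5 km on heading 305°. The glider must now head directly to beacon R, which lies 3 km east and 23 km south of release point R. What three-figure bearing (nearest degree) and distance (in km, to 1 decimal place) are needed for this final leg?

Leg 1 (099°, 37 km): east 37 sin 99° = 36.54, north 37 cos 99° = -5.79
Leg 2 (305°, 5 km): east 5 sin 305° = -4.10, north 5 cos 305° = 2.87
Current position: (32.45, -2.92). Target: (3, -23). Remaining: Δeast = -29.45, Δnorth = -20.08.
Bearing = atan2(-29.45, -20.08) mod 360° = 235.71°; distance = √((-29.45)² + (-20.08)²) = 35.643 km.

236°, 35.6 km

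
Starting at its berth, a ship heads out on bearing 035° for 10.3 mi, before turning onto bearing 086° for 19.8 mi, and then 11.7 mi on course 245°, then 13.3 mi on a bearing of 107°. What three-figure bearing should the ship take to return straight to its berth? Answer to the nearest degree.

Leg 1 (035°, 10.3 mi): east 10.3 sin 35° = 5.91, north 10.3 cos 35° = 8.44
Leg 2 (086°, 19.8 mi): east 19.8 sin 86° = 19.75, north 19.8 cos 86° = 1.38
Leg 3 (245°, 11.7 mi): east 11.7 sin 245° = -10.60, north 11.7 cos 245° = -4.94
Leg 4 (107°, 13.3 mi): east 13.3 sin 107° = 12.72, north 13.3 cos 107° = -3.89
Net displacement: 27.77 east, 0.99 north. Direction back to start is (-27.77, -0.99): bearing = atan2(-27.77, -0.99) mod 360° = 267.97° ≈ 268°.

268°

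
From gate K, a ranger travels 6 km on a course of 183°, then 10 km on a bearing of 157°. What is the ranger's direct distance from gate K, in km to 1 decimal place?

Leg 1 (183°, 6 km): east 6 sin 183° = -0.31, north 6 cos 183° = -5.99
Leg 2 (157°, 10 km): east 10 sin 157° = 3.91, north 10 cos 157° = -9.21
Net: 3.59 east, -15.20 north. Distance = √((3.59)² + (-15.20)²) = 15.616 km.

15.6 km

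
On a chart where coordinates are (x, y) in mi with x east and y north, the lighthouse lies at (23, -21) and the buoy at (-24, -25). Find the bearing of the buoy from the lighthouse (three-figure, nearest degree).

Δeast = -24 − 23 = -47.00; Δnorth = -25 − -21 = -4.00.
Bearing = atan2(Δeast, Δnorth) mod 360° = 265.14° ≈ 265°.

265°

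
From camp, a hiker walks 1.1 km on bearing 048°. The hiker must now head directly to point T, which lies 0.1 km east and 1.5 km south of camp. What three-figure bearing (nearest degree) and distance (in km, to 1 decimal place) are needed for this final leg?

198°, 2.3 km

Leg 1 (048°, 1.1 km): east 1.1 sin 48° = 0.82, north 1.1 cos 48° = 0.74
Current position: (0.82, 0.74). Target: (0.1, -1.5). Remaining: Δeast = -0.72, Δnorth = -2.24.
Bearing = atan2(-0.72, -2.24) mod 360° = 197.79°; distance = √((-0.72)² + (-2.24)²) = 2.348 km.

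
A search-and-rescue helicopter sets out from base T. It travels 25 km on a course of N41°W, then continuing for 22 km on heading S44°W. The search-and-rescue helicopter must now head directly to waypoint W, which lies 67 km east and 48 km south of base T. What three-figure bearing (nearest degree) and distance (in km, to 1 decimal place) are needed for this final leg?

Leg 1 (N41°W, 25 km): east 25 sin 319° = -16.40, north 25 cos 319° = 18.87
Leg 2 (S44°W, 22 km): east 22 sin 224° = -15.28, north 22 cos 224° = -15.83
Current position: (-31.68, 3.04). Target: (67, -48). Remaining: Δeast = 98.68, Δnorth = -51.04.
Bearing = atan2(98.68, -51.04) mod 360° = 117.35°; distance = √((98.68)² + (-51.04)²) = 111.103 km.

117°, 111.1 km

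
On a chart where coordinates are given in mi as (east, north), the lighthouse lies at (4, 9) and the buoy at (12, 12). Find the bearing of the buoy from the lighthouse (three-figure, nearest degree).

Δeast = 12 − 4 = 8.00; Δnorth = 12 − 9 = 3.00.
Bearing = atan2(Δeast, Δnorth) mod 360° = 69.44° ≈ 069°.

069°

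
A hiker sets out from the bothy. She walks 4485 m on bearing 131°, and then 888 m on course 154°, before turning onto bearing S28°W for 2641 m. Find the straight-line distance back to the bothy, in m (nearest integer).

6580 m

Leg 1 (131°, 4485 m): east 4485 sin 131° = 3384.87, north 4485 cos 131° = -2942.42
Leg 2 (154°, 888 m): east 888 sin 154° = 389.27, north 888 cos 154° = -798.13
Leg 3 (S28°W, 2641 m): east 2641 sin 208° = -1239.87, north 2641 cos 208° = -2331.86
Net: 2534.27 east, -6072.42 north. Distance = √((2534.27)² + (-6072.42)²) = 6580.030 m.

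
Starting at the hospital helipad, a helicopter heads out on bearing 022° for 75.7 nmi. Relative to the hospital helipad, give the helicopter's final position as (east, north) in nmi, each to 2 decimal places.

(28.36, 70.19)

Leg 1 (022°, 75.7 nmi): east 75.7 sin 22° = 28.36, north 75.7 cos 22° = 70.19
Summing: 28.36 nmi east, 70.19 nmi north → (28.36, 70.19).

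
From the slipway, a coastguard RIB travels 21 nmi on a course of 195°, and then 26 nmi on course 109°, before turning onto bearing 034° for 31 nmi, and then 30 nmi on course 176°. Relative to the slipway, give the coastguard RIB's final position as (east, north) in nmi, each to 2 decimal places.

(38.58, -32.98)

Leg 1 (195°, 21 nmi): east 21 sin 195° = -5.44, north 21 cos 195° = -20.28
Leg 2 (109°, 26 nmi): east 26 sin 109° = 24.58, north 26 cos 109° = -8.46
Leg 3 (034°, 31 nmi): east 31 sin 34° = 17.33, north 31 cos 34° = 25.70
Leg 4 (176°, 30 nmi): east 30 sin 176° = 2.09, north 30 cos 176° = -29.93
Summing: 38.58 nmi east, -32.98 nmi north → (38.58, -32.98).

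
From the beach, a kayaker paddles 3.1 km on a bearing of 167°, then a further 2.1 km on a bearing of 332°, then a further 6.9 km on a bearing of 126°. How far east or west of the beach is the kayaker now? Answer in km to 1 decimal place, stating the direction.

Leg 1 (167°, 3.1 km): east 3.1 sin 167° = 0.70, north 3.1 cos 167° = -3.02
Leg 2 (332°, 2.1 km): east 2.1 sin 332° = -0.99, north 2.1 cos 332° = 1.85
Leg 3 (126°, 6.9 km): east 6.9 sin 126° = 5.58, north 6.9 cos 126° = -4.06
Net east component: 5.29 km.

5.3 km east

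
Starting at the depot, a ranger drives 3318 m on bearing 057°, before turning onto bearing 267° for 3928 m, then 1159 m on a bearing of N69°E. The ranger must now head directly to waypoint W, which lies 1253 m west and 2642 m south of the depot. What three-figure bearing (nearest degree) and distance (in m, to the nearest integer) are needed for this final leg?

Leg 1 (057°, 3318 m): east 3318 sin 57° = 2782.71, north 3318 cos 57° = 1807.11
Leg 2 (267°, 3928 m): east 3928 sin 267° = -3922.62, north 3928 cos 267° = -205.58
Leg 3 (N69°E, 1159 m): east 1159 sin 69° = 1082.02, north 1159 cos 69° = 415.35
Current position: (-57.89, 2016.89). Target: (-1253, -2642). Remaining: Δeast = -1195.11, Δnorth = -4658.89.
Bearing = atan2(-1195.11, -4658.89) mod 360° = 194.39°; distance = √((-1195.11)² + (-4658.89)²) = 4809.730 m.

194°, 4810 m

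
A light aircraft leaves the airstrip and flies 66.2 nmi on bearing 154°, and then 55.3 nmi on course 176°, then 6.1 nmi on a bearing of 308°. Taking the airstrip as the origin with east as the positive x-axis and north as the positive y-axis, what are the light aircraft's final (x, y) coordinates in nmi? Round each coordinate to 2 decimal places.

Leg 1 (154°, 66.2 nmi): east 66.2 sin 154° = 29.02, north 66.2 cos 154° = -59.50
Leg 2 (176°, 55.3 nmi): east 55.3 sin 176° = 3.86, north 55.3 cos 176° = -55.17
Leg 3 (308°, 6.1 nmi): east 6.1 sin 308° = -4.81, north 6.1 cos 308° = 3.76
Summing: 28.07 nmi east, -110.91 nmi north → (28.07, -110.91).

(28.07, -110.91)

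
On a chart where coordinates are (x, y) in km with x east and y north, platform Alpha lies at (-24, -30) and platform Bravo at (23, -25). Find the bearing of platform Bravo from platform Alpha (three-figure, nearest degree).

084°

Δeast = 23 − -24 = 47.00; Δnorth = -25 − -30 = 5.00.
Bearing = atan2(Δeast, Δnorth) mod 360° = 83.93° ≈ 084°.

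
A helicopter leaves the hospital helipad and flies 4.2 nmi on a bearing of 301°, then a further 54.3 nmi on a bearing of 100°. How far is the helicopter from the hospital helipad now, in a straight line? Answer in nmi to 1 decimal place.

50.4 nmi

Leg 1 (301°, 4.2 nmi): east 4.2 sin 301° = -3.60, north 4.2 cos 301° = 2.16
Leg 2 (100°, 54.3 nmi): east 54.3 sin 100° = 53.48, north 54.3 cos 100° = -9.43
Net: 49.87 east, -7.27 north. Distance = √((49.87)² + (-7.27)²) = 50.401 nmi.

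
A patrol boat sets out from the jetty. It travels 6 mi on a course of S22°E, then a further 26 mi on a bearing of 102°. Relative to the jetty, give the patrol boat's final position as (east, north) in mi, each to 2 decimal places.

Leg 1 (S22°E, 6 mi): east 6 sin 158° = 2.25, north 6 cos 158° = -5.56
Leg 2 (102°, 26 mi): east 26 sin 102° = 25.43, north 26 cos 102° = -5.41
Summing: 27.68 mi east, -10.97 mi north → (27.68, -10.97).

(27.68, -10.97)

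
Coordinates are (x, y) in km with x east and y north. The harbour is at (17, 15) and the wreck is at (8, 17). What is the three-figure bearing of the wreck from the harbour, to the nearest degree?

283°

Δeast = 8 − 17 = -9.00; Δnorth = 17 − 15 = 2.00.
Bearing = atan2(Δeast, Δnorth) mod 360° = 282.53° ≈ 283°.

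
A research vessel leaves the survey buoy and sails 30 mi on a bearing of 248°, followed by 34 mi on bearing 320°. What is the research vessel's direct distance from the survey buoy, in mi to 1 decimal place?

51.8 mi

Leg 1 (248°, 30 mi): east 30 sin 248° = -27.82, north 30 cos 248° = -11.24
Leg 2 (320°, 34 mi): east 34 sin 320° = -21.85, north 34 cos 320° = 26.05
Net: -49.67 east, 14.81 north. Distance = √((-49.67)² + (14.81)²) = 51.830 mi.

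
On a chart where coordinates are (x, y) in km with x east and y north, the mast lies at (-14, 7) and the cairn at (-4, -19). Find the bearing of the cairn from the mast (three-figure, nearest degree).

159°

Δeast = -4 − -14 = 10.00; Δnorth = -19 − 7 = -26.00.
Bearing = atan2(Δeast, Δnorth) mod 360° = 158.96° ≈ 159°.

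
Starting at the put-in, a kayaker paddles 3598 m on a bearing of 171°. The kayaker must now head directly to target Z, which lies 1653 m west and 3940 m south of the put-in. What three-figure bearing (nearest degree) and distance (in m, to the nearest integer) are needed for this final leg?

Leg 1 (171°, 3598 m): east 3598 sin 171° = 562.85, north 3598 cos 171° = -3553.70
Current position: (562.85, -3553.70). Target: (-1653, -3940). Remaining: Δeast = -2215.85, Δnorth = -386.30.
Bearing = atan2(-2215.85, -386.30) mod 360° = 260.11°; distance = √((-2215.85)² + (-386.30)²) = 2249.271 m.

260°, 2249 m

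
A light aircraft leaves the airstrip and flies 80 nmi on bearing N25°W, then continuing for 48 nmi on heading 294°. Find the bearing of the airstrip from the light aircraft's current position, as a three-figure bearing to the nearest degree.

140°

Leg 1 (N25°W, 80 nmi): east 80 sin 335° = -33.81, north 80 cos 335° = 72.50
Leg 2 (294°, 48 nmi): east 48 sin 294° = -43.85, north 48 cos 294° = 19.52
Net displacement: -77.66 east, 92.03 north. Direction back to start is (77.66, -92.03): bearing = atan2(77.66, -92.03) mod 360° = 139.84° ≈ 140°.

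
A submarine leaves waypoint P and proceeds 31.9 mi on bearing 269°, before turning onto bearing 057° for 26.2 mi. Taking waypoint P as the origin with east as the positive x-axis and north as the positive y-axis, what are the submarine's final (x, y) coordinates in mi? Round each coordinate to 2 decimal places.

(-9.92, 13.71)

Leg 1 (269°, 31.9 mi): east 31.9 sin 269° = -31.90, north 31.9 cos 269° = -0.56
Leg 2 (057°, 26.2 mi): east 26.2 sin 57° = 21.97, north 26.2 cos 57° = 14.27
Summing: -9.92 mi east, 13.71 mi north → (-9.92, 13.71).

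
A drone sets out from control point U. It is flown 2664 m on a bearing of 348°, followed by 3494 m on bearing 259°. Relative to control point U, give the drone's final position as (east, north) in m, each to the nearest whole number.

(-3984, 1939)

Leg 1 (348°, 2664 m): east 2664 sin 348° = -553.88, north 2664 cos 348° = 2605.79
Leg 2 (259°, 3494 m): east 3494 sin 259° = -3429.81, north 3494 cos 259° = -666.69
Summing: -3983.68 m east, 1939.10 m north → (-3984, 1939).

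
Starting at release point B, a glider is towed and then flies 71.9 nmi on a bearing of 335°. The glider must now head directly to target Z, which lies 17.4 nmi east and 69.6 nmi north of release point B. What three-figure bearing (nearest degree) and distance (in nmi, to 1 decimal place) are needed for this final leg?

Leg 1 (335°, 71.9 nmi): east 71.9 sin 335° = -30.39, north 71.9 cos 335° = 65.16
Current position: (-30.39, 65.16). Target: (17.4, 69.6). Remaining: Δeast = 47.79, Δnorth = 4.44.
Bearing = atan2(47.79, 4.44) mod 360° = 84.70°; distance = √((47.79)² + (4.44)²) = 47.992 nmi.

085°, 48.0 nmi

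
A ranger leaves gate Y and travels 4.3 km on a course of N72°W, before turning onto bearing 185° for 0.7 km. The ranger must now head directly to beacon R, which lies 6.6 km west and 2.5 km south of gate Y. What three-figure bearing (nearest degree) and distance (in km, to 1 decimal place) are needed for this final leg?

218°, 4.0 km

Leg 1 (N72°W, 4.3 km): east 4.3 sin 288° = -4.09, north 4.3 cos 288° = 1.33
Leg 2 (185°, 0.7 km): east 0.7 sin 185° = -0.06, north 0.7 cos 185° = -0.70
Current position: (-4.15, 0.63). Target: (-6.6, -2.5). Remaining: Δeast = -2.45, Δnorth = -3.13.
Bearing = atan2(-2.45, -3.13) mod 360° = 218.03°; distance = √((-2.45)² + (-3.13)²) = 3.976 km.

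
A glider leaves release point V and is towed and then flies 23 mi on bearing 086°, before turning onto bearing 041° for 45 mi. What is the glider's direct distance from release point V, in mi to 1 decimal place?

63.4 mi

Leg 1 (086°, 23 mi): east 23 sin 86° = 22.94, north 23 cos 86° = 1.60
Leg 2 (041°, 45 mi): east 45 sin 41° = 29.52, north 45 cos 41° = 33.96
Net: 52.47 east, 35.57 north. Distance = √((52.47)² + (35.57)²) = 63.385 mi.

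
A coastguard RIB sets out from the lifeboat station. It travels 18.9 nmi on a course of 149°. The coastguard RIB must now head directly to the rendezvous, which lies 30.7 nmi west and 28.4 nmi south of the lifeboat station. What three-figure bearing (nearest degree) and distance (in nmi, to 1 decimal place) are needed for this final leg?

253°, 42.2 nmi

Leg 1 (149°, 18.9 nmi): east 18.9 sin 149° = 9.73, north 18.9 cos 149° = -16.20
Current position: (9.73, -16.20). Target: (-30.7, -28.4). Remaining: Δeast = -40.43, Δnorth = -12.20.
Bearing = atan2(-40.43, -12.20) mod 360° = 253.21°; distance = √((-40.43)² + (-12.20)²) = 42.235 nmi.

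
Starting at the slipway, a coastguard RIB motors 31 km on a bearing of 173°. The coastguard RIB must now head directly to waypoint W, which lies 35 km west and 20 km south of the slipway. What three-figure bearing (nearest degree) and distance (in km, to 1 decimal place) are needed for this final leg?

Leg 1 (173°, 31 km): east 31 sin 173° = 3.78, north 31 cos 173° = -30.77
Current position: (3.78, -30.77). Target: (-35, -20). Remaining: Δeast = -38.78, Δnorth = 10.77.
Bearing = atan2(-38.78, 10.77) mod 360° = 285.52°; distance = √((-38.78)² + (10.77)²) = 40.245 km.

286°, 40.2 km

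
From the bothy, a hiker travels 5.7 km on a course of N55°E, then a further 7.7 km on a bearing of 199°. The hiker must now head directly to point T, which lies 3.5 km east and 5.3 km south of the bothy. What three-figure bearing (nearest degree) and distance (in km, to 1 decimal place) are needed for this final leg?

Leg 1 (N55°E, 5.7 km): east 5.7 sin 55° = 4.67, north 5.7 cos 55° = 3.27
Leg 2 (199°, 7.7 km): east 7.7 sin 199° = -2.51, north 7.7 cos 199° = -7.28
Current position: (2.16, -4.01). Target: (3.5, -5.3). Remaining: Δeast = 1.34, Δnorth = -1.29.
Bearing = atan2(1.34, -1.29) mod 360° = 133.94°; distance = √((1.34)² + (-1.29)²) = 1.858 km.

134°, 1.9 km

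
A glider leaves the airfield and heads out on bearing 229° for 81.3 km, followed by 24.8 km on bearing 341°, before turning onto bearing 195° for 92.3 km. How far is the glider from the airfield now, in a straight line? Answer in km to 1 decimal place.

151.3 km

Leg 1 (229°, 81.3 km): east 81.3 sin 229° = -61.36, north 81.3 cos 229° = -53.34
Leg 2 (341°, 24.8 km): east 24.8 sin 341° = -8.07, north 24.8 cos 341° = 23.45
Leg 3 (195°, 92.3 km): east 92.3 sin 195° = -23.89, north 92.3 cos 195° = -89.15
Net: -93.32 east, -119.04 north. Distance = √((-93.32)² + (-119.04)²) = 151.262 km.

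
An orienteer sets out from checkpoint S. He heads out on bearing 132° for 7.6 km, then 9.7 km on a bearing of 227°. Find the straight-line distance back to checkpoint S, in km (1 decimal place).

Leg 1 (132°, 7.6 km): east 7.6 sin 132° = 5.65, north 7.6 cos 132° = -5.09
Leg 2 (227°, 9.7 km): east 9.7 sin 227° = -7.09, north 9.7 cos 227° = -6.62
Net: -1.45 east, -11.70 north. Distance = √((-1.45)² + (-11.70)²) = 11.790 km.

11.8 km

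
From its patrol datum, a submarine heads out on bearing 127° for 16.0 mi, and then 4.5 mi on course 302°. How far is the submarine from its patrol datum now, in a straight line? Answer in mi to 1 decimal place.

11.5 mi

Leg 1 (127°, 16.0 mi): east 16.0 sin 127° = 12.78, north 16.0 cos 127° = -9.63
Leg 2 (302°, 4.5 mi): east 4.5 sin 302° = -3.82, north 4.5 cos 302° = 2.38
Net: 8.96 east, -7.24 north. Distance = √((8.96)² + (-7.24)²) = 11.524 mi.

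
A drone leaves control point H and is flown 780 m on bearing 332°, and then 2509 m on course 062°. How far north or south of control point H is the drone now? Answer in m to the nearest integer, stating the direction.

1867 m north

Leg 1 (332°, 780 m): east 780 sin 332° = -366.19, north 780 cos 332° = 688.70
Leg 2 (062°, 2509 m): east 2509 sin 62° = 2215.32, north 2509 cos 62° = 1177.90
Net north component: 1866.60 m.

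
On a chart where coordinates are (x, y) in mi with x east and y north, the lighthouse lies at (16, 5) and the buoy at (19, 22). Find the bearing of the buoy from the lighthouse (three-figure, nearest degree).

010°

Δeast = 19 − 16 = 3.00; Δnorth = 22 − 5 = 17.00.
Bearing = atan2(Δeast, Δnorth) mod 360° = 10.01° ≈ 010°.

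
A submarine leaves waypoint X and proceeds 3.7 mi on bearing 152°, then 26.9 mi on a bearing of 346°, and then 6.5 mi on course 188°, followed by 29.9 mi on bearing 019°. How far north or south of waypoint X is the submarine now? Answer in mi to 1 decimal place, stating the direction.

44.7 mi north

Leg 1 (152°, 3.7 mi): east 3.7 sin 152° = 1.74, north 3.7 cos 152° = -3.27
Leg 2 (346°, 26.9 mi): east 26.9 sin 346° = -6.51, north 26.9 cos 346° = 26.10
Leg 3 (188°, 6.5 mi): east 6.5 sin 188° = -0.90, north 6.5 cos 188° = -6.44
Leg 4 (019°, 29.9 mi): east 29.9 sin 19° = 9.73, north 29.9 cos 19° = 28.27
Net north component: 44.67 mi.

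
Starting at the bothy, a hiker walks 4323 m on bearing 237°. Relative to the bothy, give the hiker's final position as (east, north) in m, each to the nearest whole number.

Leg 1 (237°, 4323 m): east 4323 sin 237° = -3625.57, north 4323 cos 237° = -2354.47
Summing: -3625.57 m east, -2354.47 m north → (-3626, -2354).

(-3626, -2354)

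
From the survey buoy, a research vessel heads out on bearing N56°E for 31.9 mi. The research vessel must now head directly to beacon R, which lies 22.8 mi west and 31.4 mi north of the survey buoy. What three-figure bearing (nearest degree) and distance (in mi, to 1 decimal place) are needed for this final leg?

Leg 1 (N56°E, 31.9 mi): east 31.9 sin 56° = 26.45, north 31.9 cos 56° = 17.84
Current position: (26.45, 17.84). Target: (-22.8, 31.4). Remaining: Δeast = -49.25, Δnorth = 13.56.
Bearing = atan2(-49.25, 13.56) mod 360° = 285.40°; distance = √((-49.25)² + (13.56)²) = 51.080 mi.

285°, 51.1 mi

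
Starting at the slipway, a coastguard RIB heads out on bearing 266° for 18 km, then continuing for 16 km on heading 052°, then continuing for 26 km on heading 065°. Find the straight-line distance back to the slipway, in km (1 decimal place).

26.7 km

Leg 1 (266°, 18 km): east 18 sin 266° = -17.96, north 18 cos 266° = -1.26
Leg 2 (052°, 16 km): east 16 sin 52° = 12.61, north 16 cos 52° = 9.85
Leg 3 (065°, 26 km): east 26 sin 65° = 23.56, north 26 cos 65° = 10.99
Net: 18.22 east, 19.58 north. Distance = √((18.22)² + (19.58)²) = 26.745 km.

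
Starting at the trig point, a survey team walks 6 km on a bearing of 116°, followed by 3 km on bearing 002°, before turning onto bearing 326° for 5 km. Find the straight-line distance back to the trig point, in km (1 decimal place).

5.3 km

Leg 1 (116°, 6 km): east 6 sin 116° = 5.39, north 6 cos 116° = -2.63
Leg 2 (002°, 3 km): east 3 sin 2° = 0.10, north 3 cos 2° = 3.00
Leg 3 (326°, 5 km): east 5 sin 326° = -2.80, north 5 cos 326° = 4.15
Net: 2.70 east, 4.51 north. Distance = √((2.70)² + (4.51)²) = 5.260 km.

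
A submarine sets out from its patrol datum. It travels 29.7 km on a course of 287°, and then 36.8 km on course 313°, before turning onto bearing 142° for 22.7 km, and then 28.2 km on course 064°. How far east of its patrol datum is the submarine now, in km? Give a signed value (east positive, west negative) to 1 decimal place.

Leg 1 (287°, 29.7 km): east 29.7 sin 287° = -28.40, north 29.7 cos 287° = 8.68
Leg 2 (313°, 36.8 km): east 36.8 sin 313° = -26.91, north 36.8 cos 313° = 25.10
Leg 3 (142°, 22.7 km): east 22.7 sin 142° = 13.98, north 22.7 cos 142° = -17.89
Leg 4 (064°, 28.2 km): east 28.2 sin 64° = 25.35, north 28.2 cos 64° = 12.36
Net east component: -15.99 km.

-16.0 km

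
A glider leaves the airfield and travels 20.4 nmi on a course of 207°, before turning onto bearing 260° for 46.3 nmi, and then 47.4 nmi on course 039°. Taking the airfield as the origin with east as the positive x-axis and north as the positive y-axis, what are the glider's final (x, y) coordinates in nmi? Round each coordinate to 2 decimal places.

(-25.03, 10.62)

Leg 1 (207°, 20.4 nmi): east 20.4 sin 207° = -9.26, north 20.4 cos 207° = -18.18
Leg 2 (260°, 46.3 nmi): east 46.3 sin 260° = -45.60, north 46.3 cos 260° = -8.04
Leg 3 (039°, 47.4 nmi): east 47.4 sin 39° = 29.83, north 47.4 cos 39° = 36.84
Summing: -25.03 nmi east, 10.62 nmi north → (-25.03, 10.62).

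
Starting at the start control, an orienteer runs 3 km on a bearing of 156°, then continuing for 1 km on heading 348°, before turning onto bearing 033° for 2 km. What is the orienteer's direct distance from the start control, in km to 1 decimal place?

Leg 1 (156°, 3 km): east 3 sin 156° = 1.22, north 3 cos 156° = -2.74
Leg 2 (348°, 1 km): east 1 sin 348° = -0.21, north 1 cos 348° = 0.98
Leg 3 (033°, 2 km): east 2 sin 33° = 1.09, north 2 cos 33° = 1.68
Net: 2.10 east, -0.09 north. Distance = √((2.10)² + (-0.09)²) = 2.103 km.

2.1 km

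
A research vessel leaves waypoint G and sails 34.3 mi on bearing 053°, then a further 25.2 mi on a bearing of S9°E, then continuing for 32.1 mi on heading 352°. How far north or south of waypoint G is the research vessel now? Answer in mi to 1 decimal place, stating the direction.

27.5 mi north

Leg 1 (053°, 34.3 mi): east 34.3 sin 53° = 27.39, north 34.3 cos 53° = 20.64
Leg 2 (S9°E, 25.2 mi): east 25.2 sin 171° = 3.94, north 25.2 cos 171° = -24.89
Leg 3 (352°, 32.1 mi): east 32.1 sin 352° = -4.47, north 32.1 cos 352° = 31.79
Net north component: 27.54 mi.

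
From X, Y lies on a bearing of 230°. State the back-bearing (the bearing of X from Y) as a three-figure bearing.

050°

Back-bearing = 230° − 180° = 050°.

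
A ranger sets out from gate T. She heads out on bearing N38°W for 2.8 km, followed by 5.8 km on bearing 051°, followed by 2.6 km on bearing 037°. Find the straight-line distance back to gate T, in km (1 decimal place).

Leg 1 (N38°W, 2.8 km): east 2.8 sin 322° = -1.72, north 2.8 cos 322° = 2.21
Leg 2 (051°, 5.8 km): east 5.8 sin 51° = 4.51, north 5.8 cos 51° = 3.65
Leg 3 (037°, 2.6 km): east 2.6 sin 37° = 1.56, north 2.6 cos 37° = 2.08
Net: 4.35 east, 7.93 north. Distance = √((4.35)² + (7.93)²) = 9.047 km.

9.0 km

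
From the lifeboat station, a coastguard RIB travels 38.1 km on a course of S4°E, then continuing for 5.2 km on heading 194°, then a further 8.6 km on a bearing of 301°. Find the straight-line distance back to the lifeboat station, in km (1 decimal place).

39.1 km

Leg 1 (S4°E, 38.1 km): east 38.1 sin 176° = 2.66, north 38.1 cos 176° = -38.01
Leg 2 (194°, 5.2 km): east 5.2 sin 194° = -1.26, north 5.2 cos 194° = -5.05
Leg 3 (301°, 8.6 km): east 8.6 sin 301° = -7.37, north 8.6 cos 301° = 4.43
Net: -5.97 east, -38.62 north. Distance = √((-5.97)² + (-38.62)²) = 39.082 km.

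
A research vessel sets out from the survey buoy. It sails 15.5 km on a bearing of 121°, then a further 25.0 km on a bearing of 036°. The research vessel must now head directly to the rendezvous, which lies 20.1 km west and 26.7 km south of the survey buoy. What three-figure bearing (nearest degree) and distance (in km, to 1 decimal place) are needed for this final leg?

Leg 1 (121°, 15.5 km): east 15.5 sin 121° = 13.29, north 15.5 cos 121° = -7.98
Leg 2 (036°, 25.0 km): east 25.0 sin 36° = 14.69, north 25.0 cos 36° = 20.23
Current position: (27.98, 12.24). Target: (-20.1, -26.7). Remaining: Δeast = -48.08, Δnorth = -38.94.
Bearing = atan2(-48.08, -38.94) mod 360° = 230.99°; distance = √((-48.08)² + (-38.94)²) = 61.873 km.

231°, 61.9 km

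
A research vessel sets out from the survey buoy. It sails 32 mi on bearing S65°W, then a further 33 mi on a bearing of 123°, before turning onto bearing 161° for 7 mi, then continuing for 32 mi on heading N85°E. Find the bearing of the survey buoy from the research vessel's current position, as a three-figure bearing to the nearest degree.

317°

Leg 1 (S65°W, 32 mi): east 32 sin 245° = -29.00, north 32 cos 245° = -13.52
Leg 2 (123°, 33 mi): east 33 sin 123° = 27.68, north 33 cos 123° = -17.97
Leg 3 (161°, 7 mi): east 7 sin 161° = 2.28, north 7 cos 161° = -6.62
Leg 4 (N85°E, 32 mi): east 32 sin 85° = 31.88, north 32 cos 85° = 2.79
Net displacement: 32.83 east, -35.33 north. Direction back to start is (-32.83, 35.33): bearing = atan2(-32.83, 35.33) mod 360° = 317.10° ≈ 317°.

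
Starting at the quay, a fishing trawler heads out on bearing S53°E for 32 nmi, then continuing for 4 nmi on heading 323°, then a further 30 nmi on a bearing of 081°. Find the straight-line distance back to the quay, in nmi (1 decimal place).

54.0 nmi

Leg 1 (S53°E, 32 nmi): east 32 sin 127° = 25.56, north 32 cos 127° = -19.26
Leg 2 (323°, 4 nmi): east 4 sin 323° = -2.41, north 4 cos 323° = 3.19
Leg 3 (081°, 30 nmi): east 30 sin 81° = 29.63, north 30 cos 81° = 4.69
Net: 52.78 east, -11.37 north. Distance = √((52.78)² + (-11.37)²) = 53.991 nmi.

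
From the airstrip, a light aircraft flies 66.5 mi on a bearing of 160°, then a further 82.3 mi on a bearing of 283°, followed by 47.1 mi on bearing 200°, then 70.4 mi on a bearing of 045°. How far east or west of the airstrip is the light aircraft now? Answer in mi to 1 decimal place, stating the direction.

23.8 mi west

Leg 1 (160°, 66.5 mi): east 66.5 sin 160° = 22.74, north 66.5 cos 160° = -62.49
Leg 2 (283°, 82.3 mi): east 82.3 sin 283° = -80.19, north 82.3 cos 283° = 18.51
Leg 3 (200°, 47.1 mi): east 47.1 sin 200° = -16.11, north 47.1 cos 200° = -44.26
Leg 4 (045°, 70.4 mi): east 70.4 sin 45° = 49.78, north 70.4 cos 45° = 49.78
Net east component: -23.78 mi.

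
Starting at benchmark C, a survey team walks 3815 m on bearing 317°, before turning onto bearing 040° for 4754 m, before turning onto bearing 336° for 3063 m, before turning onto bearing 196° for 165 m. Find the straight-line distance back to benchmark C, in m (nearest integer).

Leg 1 (317°, 3815 m): east 3815 sin 317° = -2601.82, north 3815 cos 317° = 2790.11
Leg 2 (040°, 4754 m): east 4754 sin 40° = 3055.81, north 4754 cos 40° = 3641.78
Leg 3 (336°, 3063 m): east 3063 sin 336° = -1245.83, north 3063 cos 336° = 2798.19
Leg 4 (196°, 165 m): east 165 sin 196° = -45.48, north 165 cos 196° = -158.61
Net: -837.33 east, 9071.47 north. Distance = √((-837.33)² + (9071.47)²) = 9110.033 m.

9110 m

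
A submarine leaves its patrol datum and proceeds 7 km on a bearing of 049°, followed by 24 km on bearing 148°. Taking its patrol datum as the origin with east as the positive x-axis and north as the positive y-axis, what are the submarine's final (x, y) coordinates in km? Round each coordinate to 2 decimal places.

(18.00, -15.76)

Leg 1 (049°, 7 km): east 7 sin 49° = 5.28, north 7 cos 49° = 4.59
Leg 2 (148°, 24 km): east 24 sin 148° = 12.72, north 24 cos 148° = -20.35
Summing: 18.00 km east, -15.76 km north → (18.00, -15.76).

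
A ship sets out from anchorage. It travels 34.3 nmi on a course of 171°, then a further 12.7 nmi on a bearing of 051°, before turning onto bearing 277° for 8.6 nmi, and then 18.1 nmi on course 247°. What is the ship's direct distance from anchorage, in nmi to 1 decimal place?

Leg 1 (171°, 34.3 nmi): east 34.3 sin 171° = 5.37, north 34.3 cos 171° = -33.88
Leg 2 (051°, 12.7 nmi): east 12.7 sin 51° = 9.87, north 12.7 cos 51° = 7.99
Leg 3 (277°, 8.6 nmi): east 8.6 sin 277° = -8.54, north 8.6 cos 277° = 1.05
Leg 4 (247°, 18.1 nmi): east 18.1 sin 247° = -16.66, north 18.1 cos 247° = -7.07
Net: -9.96 east, -31.91 north. Distance = √((-9.96)² + (-31.91)²) = 33.428 nmi.

33.4 nmi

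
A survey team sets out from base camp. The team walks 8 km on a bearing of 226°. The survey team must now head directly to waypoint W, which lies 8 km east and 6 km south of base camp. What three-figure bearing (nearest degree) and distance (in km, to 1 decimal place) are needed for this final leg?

092°, 13.8 km

Leg 1 (226°, 8 km): east 8 sin 226° = -5.75, north 8 cos 226° = -5.56
Current position: (-5.75, -5.56). Target: (8, -6). Remaining: Δeast = 13.75, Δnorth = -0.44.
Bearing = atan2(13.75, -0.44) mod 360° = 91.84°; distance = √((13.75)² + (-0.44)²) = 13.762 km.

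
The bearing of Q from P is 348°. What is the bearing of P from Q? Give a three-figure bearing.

Back-bearing = 348° − 180° = 168°.

168°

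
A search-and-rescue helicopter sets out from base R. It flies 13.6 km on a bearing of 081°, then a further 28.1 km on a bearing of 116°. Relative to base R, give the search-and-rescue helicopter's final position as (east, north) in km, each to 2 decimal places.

(38.69, -10.19)

Leg 1 (081°, 13.6 km): east 13.6 sin 81° = 13.43, north 13.6 cos 81° = 2.13
Leg 2 (116°, 28.1 km): east 28.1 sin 116° = 25.26, north 28.1 cos 116° = -12.32
Summing: 38.69 km east, -10.19 km north → (38.69, -10.19).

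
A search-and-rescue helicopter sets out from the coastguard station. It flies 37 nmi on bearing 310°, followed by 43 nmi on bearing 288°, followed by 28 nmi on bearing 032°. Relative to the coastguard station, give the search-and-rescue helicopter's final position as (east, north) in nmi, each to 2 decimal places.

(-54.40, 60.82)

Leg 1 (310°, 37 nmi): east 37 sin 310° = -28.34, north 37 cos 310° = 23.78
Leg 2 (288°, 43 nmi): east 43 sin 288° = -40.90, north 43 cos 288° = 13.29
Leg 3 (032°, 28 nmi): east 28 sin 32° = 14.84, north 28 cos 32° = 23.75
Summing: -54.40 nmi east, 60.82 nmi north → (-54.40, 60.82).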